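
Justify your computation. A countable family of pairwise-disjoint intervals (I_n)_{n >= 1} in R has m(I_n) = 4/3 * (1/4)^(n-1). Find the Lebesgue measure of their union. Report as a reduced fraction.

By countable additivity of the Lebesgue measure on pairwise disjoint measurable sets,
  m(union_{n >= 1} I_n) = sum_{n >= 1} m(I_n) = sum_{n >= 1} a * r^(n-1),
  with a = 4/3 and r = 1/4.
Since 0 < r = 1/4 < 1, the geometric series converges:
  sum_{n >= 1} a * r^(n-1) = a / (1 - r).
  = 4/3 / (1 - 1/4)
  = 4/3 / (3/4)
  = 16/9.

16/9


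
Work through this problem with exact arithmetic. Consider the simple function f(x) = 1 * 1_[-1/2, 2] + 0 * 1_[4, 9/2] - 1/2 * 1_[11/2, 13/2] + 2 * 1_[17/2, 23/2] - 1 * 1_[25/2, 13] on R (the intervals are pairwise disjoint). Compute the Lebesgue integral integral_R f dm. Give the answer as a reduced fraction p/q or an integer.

For a simple function f = sum_i c_i * 1_{A_i} with disjoint A_i,
  integral f dm = sum_i c_i * m(A_i).
Lengths of the A_i:
  m(A_1) = 2 - (-1/2) = 5/2.
  m(A_2) = 9/2 - 4 = 1/2.
  m(A_3) = 13/2 - 11/2 = 1.
  m(A_4) = 23/2 - 17/2 = 3.
  m(A_5) = 13 - 25/2 = 1/2.
Contributions c_i * m(A_i):
  (1) * (5/2) = 5/2.
  (0) * (1/2) = 0.
  (-1/2) * (1) = -1/2.
  (2) * (3) = 6.
  (-1) * (1/2) = -1/2.
Total: 5/2 + 0 - 1/2 + 6 - 1/2 = 15/2.

15/2


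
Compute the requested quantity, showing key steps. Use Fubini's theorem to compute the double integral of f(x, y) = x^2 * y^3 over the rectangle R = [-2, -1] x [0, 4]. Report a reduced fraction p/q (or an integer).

f(x, y) is a tensor product of a function of x and a function of y, and both factors are bounded continuous (hence Lebesgue integrable) on the rectangle, so Fubini's theorem applies:
  integral_R f d(m x m) = (integral_a1^b1 x^2 dx) * (integral_a2^b2 y^3 dy).
Inner integral in x: integral_{-2}^{-1} x^2 dx = ((-1)^3 - (-2)^3)/3
  = 7/3.
Inner integral in y: integral_{0}^{4} y^3 dy = (4^4 - 0^4)/4
  = 64.
Product: (7/3) * (64) = 448/3.

448/3


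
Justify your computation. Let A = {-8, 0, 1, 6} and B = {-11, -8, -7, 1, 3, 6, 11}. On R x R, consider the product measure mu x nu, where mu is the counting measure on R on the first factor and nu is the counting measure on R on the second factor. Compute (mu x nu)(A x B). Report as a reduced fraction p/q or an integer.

For a measurable rectangle A x B, the product measure satisfies
  (mu x nu)(A x B) = mu(A) * nu(B).
  mu(A) = 4.
  nu(B) = 7.
  (mu x nu)(A x B) = 4 * 7 = 28.

28


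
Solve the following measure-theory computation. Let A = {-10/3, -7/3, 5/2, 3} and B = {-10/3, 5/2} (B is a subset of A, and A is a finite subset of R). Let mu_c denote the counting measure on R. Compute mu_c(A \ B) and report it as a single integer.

Counting measure assigns mu_c(E) = |E| (number of elements) when E is finite. For B subset A, A \ B is the set of elements of A not in B, so |A \ B| = |A| - |B|.
|A| = 4, |B| = 2, so mu_c(A \ B) = 4 - 2 = 2.

2


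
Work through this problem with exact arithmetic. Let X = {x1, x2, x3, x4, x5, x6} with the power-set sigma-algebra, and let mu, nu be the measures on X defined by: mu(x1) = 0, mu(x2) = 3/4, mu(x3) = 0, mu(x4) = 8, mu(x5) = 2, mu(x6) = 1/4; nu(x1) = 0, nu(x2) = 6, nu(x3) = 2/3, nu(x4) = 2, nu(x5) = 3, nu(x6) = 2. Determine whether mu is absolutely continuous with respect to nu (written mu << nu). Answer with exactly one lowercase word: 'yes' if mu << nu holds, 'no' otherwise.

mu << nu means: every nu-null measurable set is also mu-null; equivalently, for every atom x, if nu({x}) = 0 then mu({x}) = 0.
Checking each atom:
  x1: nu = 0, mu = 0 -> consistent with mu << nu.
  x2: nu = 6 > 0 -> no constraint.
  x3: nu = 2/3 > 0 -> no constraint.
  x4: nu = 2 > 0 -> no constraint.
  x5: nu = 3 > 0 -> no constraint.
  x6: nu = 2 > 0 -> no constraint.
No atom violates the condition. Therefore mu << nu.

yes


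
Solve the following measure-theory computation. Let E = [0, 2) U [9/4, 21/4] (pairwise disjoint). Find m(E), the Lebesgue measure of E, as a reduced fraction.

For pairwise disjoint intervals, m(union_i I_i) = sum_i m(I_i),
and m is invariant under swapping open/closed endpoints (single points have measure 0).
So m(E) = sum_i (b_i - a_i).
  I_1 has length 2 - 0 = 2.
  I_2 has length 21/4 - 9/4 = 3.
Summing:
  m(E) = 2 + 3 = 5.

5


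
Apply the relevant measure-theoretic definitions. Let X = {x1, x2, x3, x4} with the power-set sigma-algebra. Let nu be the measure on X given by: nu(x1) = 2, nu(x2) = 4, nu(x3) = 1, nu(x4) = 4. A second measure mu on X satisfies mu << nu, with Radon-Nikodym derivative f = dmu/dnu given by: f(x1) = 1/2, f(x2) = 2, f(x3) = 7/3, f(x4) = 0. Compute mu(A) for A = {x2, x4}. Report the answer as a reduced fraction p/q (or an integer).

By the defining property of the Radon-Nikodym derivative, for every measurable set A,
  mu(A) = integral_A f dnu.
Since nu is a discrete measure concentrated on the atoms of X, the integral over A reduces to the sum
  mu(A) = sum_{x in A} f(x) * nu({x}).
Computing each term:
  x2: f(x2) * nu(x2) = 2 * 4 = 8.
  x4: f(x4) * nu(x4) = 0 * 4 = 0.
Summing: mu(A) = 8 + 0 = 8.

8


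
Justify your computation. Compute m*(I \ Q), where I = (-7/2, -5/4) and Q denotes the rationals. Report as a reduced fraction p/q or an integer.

The interval I = (-7/2, -5/4) has m(I) = -5/4 - (-7/2) = 9/4 (endpoints are measure-zero, so open/closed/half-open agree). Write I = (I cap Q) u (I \ Q). The rationals in I are countable, so m*(I cap Q) = 0 (cover each rational by intervals whose total length is arbitrarily small). By countable subadditivity m*(I) <= m*(I cap Q) + m*(I \ Q), hence m*(I \ Q) >= m(I) = 9/4. The reverse inequality m*(I \ Q) <= m*(I) = 9/4 is trivial since (I \ Q) is a subset of I. Therefore m*(I \ Q) = 9/4.

9/4


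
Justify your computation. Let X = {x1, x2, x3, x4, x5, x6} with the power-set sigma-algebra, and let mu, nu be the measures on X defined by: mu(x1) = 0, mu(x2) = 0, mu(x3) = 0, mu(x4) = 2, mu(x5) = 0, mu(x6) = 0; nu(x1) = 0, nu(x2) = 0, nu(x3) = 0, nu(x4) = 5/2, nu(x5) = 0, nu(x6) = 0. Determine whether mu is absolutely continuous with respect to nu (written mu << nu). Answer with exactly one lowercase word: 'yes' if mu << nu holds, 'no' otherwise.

mu << nu means: every nu-null measurable set is also mu-null; equivalently, for every atom x, if nu({x}) = 0 then mu({x}) = 0.
Checking each atom:
  x1: nu = 0, mu = 0 -> consistent with mu << nu.
  x2: nu = 0, mu = 0 -> consistent with mu << nu.
  x3: nu = 0, mu = 0 -> consistent with mu << nu.
  x4: nu = 5/2 > 0 -> no constraint.
  x5: nu = 0, mu = 0 -> consistent with mu << nu.
  x6: nu = 0, mu = 0 -> consistent with mu << nu.
No atom violates the condition. Therefore mu << nu.

yes


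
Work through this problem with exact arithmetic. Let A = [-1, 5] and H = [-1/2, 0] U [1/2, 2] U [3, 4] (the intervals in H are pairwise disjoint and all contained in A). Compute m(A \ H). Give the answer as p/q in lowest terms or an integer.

The ambient interval has length m(A) = 5 - (-1) = 6.
Since the holes are disjoint and sit inside A, by finite additivity
  m(H) = sum_i (b_i - a_i), and m(A \ H) = m(A) - m(H).
Computing the hole measures:
  m(H_1) = 0 - (-1/2) = 1/2.
  m(H_2) = 2 - 1/2 = 3/2.
  m(H_3) = 4 - 3 = 1.
Summed: m(H) = 1/2 + 3/2 + 1 = 3.
So m(A \ H) = 6 - 3 = 3.

3


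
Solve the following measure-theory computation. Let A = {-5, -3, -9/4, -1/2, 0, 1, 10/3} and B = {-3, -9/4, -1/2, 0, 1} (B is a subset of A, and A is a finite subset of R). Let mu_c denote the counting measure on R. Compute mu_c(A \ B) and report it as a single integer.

Counting measure assigns mu_c(E) = |E| (number of elements) when E is finite. For B subset A, A \ B is the set of elements of A not in B, so |A \ B| = |A| - |B|.
|A| = 7, |B| = 5, so mu_c(A \ B) = 7 - 5 = 2.

2


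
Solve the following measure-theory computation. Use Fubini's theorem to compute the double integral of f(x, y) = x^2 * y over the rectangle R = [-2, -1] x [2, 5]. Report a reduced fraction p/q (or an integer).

f(x, y) is a tensor product of a function of x and a function of y, and both factors are bounded continuous (hence Lebesgue integrable) on the rectangle, so Fubini's theorem applies:
  integral_R f d(m x m) = (integral_a1^b1 x^2 dx) * (integral_a2^b2 y dy).
Inner integral in x: integral_{-2}^{-1} x^2 dx = ((-1)^3 - (-2)^3)/3
  = 7/3.
Inner integral in y: integral_{2}^{5} y dy = (5^2 - 2^2)/2
  = 21/2.
Product: (7/3) * (21/2) = 49/2.

49/2


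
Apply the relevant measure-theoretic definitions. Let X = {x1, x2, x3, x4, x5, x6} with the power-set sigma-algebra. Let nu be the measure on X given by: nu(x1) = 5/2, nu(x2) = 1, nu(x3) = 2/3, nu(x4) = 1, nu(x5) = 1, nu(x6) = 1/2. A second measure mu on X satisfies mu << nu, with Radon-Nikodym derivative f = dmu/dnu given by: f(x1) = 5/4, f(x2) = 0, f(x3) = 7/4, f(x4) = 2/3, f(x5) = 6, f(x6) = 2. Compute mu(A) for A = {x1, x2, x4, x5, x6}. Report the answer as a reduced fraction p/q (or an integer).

By the defining property of the Radon-Nikodym derivative, for every measurable set A,
  mu(A) = integral_A f dnu.
Since nu is a discrete measure concentrated on the atoms of X, the integral over A reduces to the sum
  mu(A) = sum_{x in A} f(x) * nu({x}).
Computing each term:
  x1: f(x1) * nu(x1) = 5/4 * 5/2 = 25/8.
  x2: f(x2) * nu(x2) = 0 * 1 = 0.
  x4: f(x4) * nu(x4) = 2/3 * 1 = 2/3.
  x5: f(x5) * nu(x5) = 6 * 1 = 6.
  x6: f(x6) * nu(x6) = 2 * 1/2 = 1.
Summing: mu(A) = 25/8 + 0 + 2/3 + 6 + 1 = 259/24.

259/24


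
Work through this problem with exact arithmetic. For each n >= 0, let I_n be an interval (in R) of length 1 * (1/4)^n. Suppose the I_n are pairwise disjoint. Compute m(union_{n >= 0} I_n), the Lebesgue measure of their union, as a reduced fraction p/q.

By countable additivity of the Lebesgue measure on pairwise disjoint measurable sets,
  m(union_{n >= 0} I_n) = sum_{n >= 0} m(I_n) = sum_{n >= 0} a * r^n,
  with a = 1 and r = 1/4.
Since 0 < r = 1/4 < 1, the geometric series converges:
  sum_{n >= 0} a * r^n = a / (1 - r).
  = 1 / (1 - 1/4)
  = 1 / (3/4)
  = 4/3.

4/3


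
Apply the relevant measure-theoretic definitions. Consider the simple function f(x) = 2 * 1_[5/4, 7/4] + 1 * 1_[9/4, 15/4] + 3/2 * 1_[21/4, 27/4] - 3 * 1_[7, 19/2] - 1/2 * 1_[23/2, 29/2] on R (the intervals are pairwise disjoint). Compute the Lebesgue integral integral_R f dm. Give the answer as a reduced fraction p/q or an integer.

For a simple function f = sum_i c_i * 1_{A_i} with disjoint A_i,
  integral f dm = sum_i c_i * m(A_i).
Lengths of the A_i:
  m(A_1) = 7/4 - 5/4 = 1/2.
  m(A_2) = 15/4 - 9/4 = 3/2.
  m(A_3) = 27/4 - 21/4 = 3/2.
  m(A_4) = 19/2 - 7 = 5/2.
  m(A_5) = 29/2 - 23/2 = 3.
Contributions c_i * m(A_i):
  (2) * (1/2) = 1.
  (1) * (3/2) = 3/2.
  (3/2) * (3/2) = 9/4.
  (-3) * (5/2) = -15/2.
  (-1/2) * (3) = -3/2.
Total: 1 + 3/2 + 9/4 - 15/2 - 3/2 = -17/4.

-17/4


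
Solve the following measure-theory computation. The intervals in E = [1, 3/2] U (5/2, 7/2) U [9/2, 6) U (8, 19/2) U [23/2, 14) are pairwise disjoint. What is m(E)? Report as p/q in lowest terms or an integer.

For pairwise disjoint intervals, m(union_i I_i) = sum_i m(I_i),
and m is invariant under swapping open/closed endpoints (single points have measure 0).
So m(E) = sum_i (b_i - a_i).
  I_1 has length 3/2 - 1 = 1/2.
  I_2 has length 7/2 - 5/2 = 1.
  I_3 has length 6 - 9/2 = 3/2.
  I_4 has length 19/2 - 8 = 3/2.
  I_5 has length 14 - 23/2 = 5/2.
Summing:
  m(E) = 1/2 + 1 + 3/2 + 3/2 + 5/2 = 7.

7


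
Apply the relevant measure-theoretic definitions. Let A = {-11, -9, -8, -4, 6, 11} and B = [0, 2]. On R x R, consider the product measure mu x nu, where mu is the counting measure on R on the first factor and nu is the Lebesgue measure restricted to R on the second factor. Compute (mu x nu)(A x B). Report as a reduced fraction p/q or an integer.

For a measurable rectangle A x B, the product measure satisfies
  (mu x nu)(A x B) = mu(A) * nu(B).
  mu(A) = 6.
  nu(B) = 2.
  (mu x nu)(A x B) = 6 * 2 = 12.

12


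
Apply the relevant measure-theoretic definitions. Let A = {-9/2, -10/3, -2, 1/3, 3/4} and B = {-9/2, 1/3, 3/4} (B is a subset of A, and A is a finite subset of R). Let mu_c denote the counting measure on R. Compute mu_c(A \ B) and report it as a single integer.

Counting measure assigns mu_c(E) = |E| (number of elements) when E is finite. For B subset A, A \ B is the set of elements of A not in B, so |A \ B| = |A| - |B|.
|A| = 5, |B| = 3, so mu_c(A \ B) = 5 - 3 = 2.

2


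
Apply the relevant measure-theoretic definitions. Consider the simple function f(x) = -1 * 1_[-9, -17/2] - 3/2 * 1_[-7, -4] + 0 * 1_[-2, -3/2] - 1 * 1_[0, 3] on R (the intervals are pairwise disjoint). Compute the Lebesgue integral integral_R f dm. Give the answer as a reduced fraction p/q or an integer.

For a simple function f = sum_i c_i * 1_{A_i} with disjoint A_i,
  integral f dm = sum_i c_i * m(A_i).
Lengths of the A_i:
  m(A_1) = -17/2 - (-9) = 1/2.
  m(A_2) = -4 - (-7) = 3.
  m(A_3) = -3/2 - (-2) = 1/2.
  m(A_4) = 3 - 0 = 3.
Contributions c_i * m(A_i):
  (-1) * (1/2) = -1/2.
  (-3/2) * (3) = -9/2.
  (0) * (1/2) = 0.
  (-1) * (3) = -3.
Total: -1/2 - 9/2 + 0 - 3 = -8.

-8


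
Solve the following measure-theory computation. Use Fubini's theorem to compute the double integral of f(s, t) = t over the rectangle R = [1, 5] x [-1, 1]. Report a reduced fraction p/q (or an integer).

f(s, t) is a tensor product of a function of s and a function of t, and both factors are bounded continuous (hence Lebesgue integrable) on the rectangle, so Fubini's theorem applies:
  integral_R f d(m x m) = (integral_a1^b1 1 ds) * (integral_a2^b2 t dt).
Inner integral in s: integral_{1}^{5} 1 ds = (5^1 - 1^1)/1
  = 4.
Inner integral in t: integral_{-1}^{1} t dt = (1^2 - (-1)^2)/2
  = 0.
Product: (4) * (0) = 0.

0


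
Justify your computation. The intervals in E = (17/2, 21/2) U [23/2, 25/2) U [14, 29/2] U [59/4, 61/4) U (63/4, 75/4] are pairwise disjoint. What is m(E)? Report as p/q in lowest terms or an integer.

For pairwise disjoint intervals, m(union_i I_i) = sum_i m(I_i),
and m is invariant under swapping open/closed endpoints (single points have measure 0).
So m(E) = sum_i (b_i - a_i).
  I_1 has length 21/2 - 17/2 = 2.
  I_2 has length 25/2 - 23/2 = 1.
  I_3 has length 29/2 - 14 = 1/2.
  I_4 has length 61/4 - 59/4 = 1/2.
  I_5 has length 75/4 - 63/4 = 3.
Summing:
  m(E) = 2 + 1 + 1/2 + 1/2 + 3 = 7.

7


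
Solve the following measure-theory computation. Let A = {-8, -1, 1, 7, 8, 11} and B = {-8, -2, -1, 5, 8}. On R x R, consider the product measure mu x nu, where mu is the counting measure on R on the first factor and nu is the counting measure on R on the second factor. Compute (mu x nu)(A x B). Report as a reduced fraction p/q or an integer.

For a measurable rectangle A x B, the product measure satisfies
  (mu x nu)(A x B) = mu(A) * nu(B).
  mu(A) = 6.
  nu(B) = 5.
  (mu x nu)(A x B) = 6 * 5 = 30.

30


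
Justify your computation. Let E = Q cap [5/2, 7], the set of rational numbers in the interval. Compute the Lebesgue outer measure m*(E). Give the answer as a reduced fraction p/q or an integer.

The set Q cap [5/2, 7] is countable (a subset of the countable set Q). Lebesgue outer measure of any countable set is 0: each singleton {q} has m*({q}) = 0, and by countable subadditivity m*(union_k {q_k}) <= sum_k m*({q_k}) = sum_k 0 = 0. The reverse inequality m*(E) >= 0 is automatic. So m*(Q cap [5/2, 7]) = 0.

0


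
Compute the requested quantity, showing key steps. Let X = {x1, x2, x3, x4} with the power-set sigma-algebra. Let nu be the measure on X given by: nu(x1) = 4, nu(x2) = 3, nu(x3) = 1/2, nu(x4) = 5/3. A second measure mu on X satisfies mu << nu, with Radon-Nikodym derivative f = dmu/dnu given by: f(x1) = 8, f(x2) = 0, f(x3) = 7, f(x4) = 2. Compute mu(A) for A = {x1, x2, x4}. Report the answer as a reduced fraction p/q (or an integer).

By the defining property of the Radon-Nikodym derivative, for every measurable set A,
  mu(A) = integral_A f dnu.
Since nu is a discrete measure concentrated on the atoms of X, the integral over A reduces to the sum
  mu(A) = sum_{x in A} f(x) * nu({x}).
Computing each term:
  x1: f(x1) * nu(x1) = 8 * 4 = 32.
  x2: f(x2) * nu(x2) = 0 * 3 = 0.
  x4: f(x4) * nu(x4) = 2 * 5/3 = 10/3.
Summing: mu(A) = 32 + 0 + 10/3 = 106/3.

106/3


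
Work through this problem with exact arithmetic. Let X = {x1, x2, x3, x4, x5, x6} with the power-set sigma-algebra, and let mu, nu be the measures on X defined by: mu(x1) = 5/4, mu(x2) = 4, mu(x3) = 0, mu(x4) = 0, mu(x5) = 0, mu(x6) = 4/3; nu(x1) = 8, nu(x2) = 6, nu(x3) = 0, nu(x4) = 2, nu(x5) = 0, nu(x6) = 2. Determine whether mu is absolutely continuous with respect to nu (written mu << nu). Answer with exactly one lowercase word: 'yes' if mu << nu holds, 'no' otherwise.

mu << nu means: every nu-null measurable set is also mu-null; equivalently, for every atom x, if nu({x}) = 0 then mu({x}) = 0.
Checking each atom:
  x1: nu = 8 > 0 -> no constraint.
  x2: nu = 6 > 0 -> no constraint.
  x3: nu = 0, mu = 0 -> consistent with mu << nu.
  x4: nu = 2 > 0 -> no constraint.
  x5: nu = 0, mu = 0 -> consistent with mu << nu.
  x6: nu = 2 > 0 -> no constraint.
No atom violates the condition. Therefore mu << nu.

yes


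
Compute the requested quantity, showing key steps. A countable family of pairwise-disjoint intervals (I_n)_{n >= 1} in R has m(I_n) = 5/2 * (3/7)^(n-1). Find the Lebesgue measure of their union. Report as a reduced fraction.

By countable additivity of the Lebesgue measure on pairwise disjoint measurable sets,
  m(union_{n >= 1} I_n) = sum_{n >= 1} m(I_n) = sum_{n >= 1} a * r^(n-1),
  with a = 5/2 and r = 3/7.
Since 0 < r = 3/7 < 1, the geometric series converges:
  sum_{n >= 1} a * r^(n-1) = a / (1 - r).
  = 5/2 / (1 - 3/7)
  = 5/2 / (4/7)
  = 35/8.

35/8


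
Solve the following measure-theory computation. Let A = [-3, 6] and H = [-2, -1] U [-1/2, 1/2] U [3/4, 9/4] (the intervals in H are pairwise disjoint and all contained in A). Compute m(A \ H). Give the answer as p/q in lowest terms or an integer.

The ambient interval has length m(A) = 6 - (-3) = 9.
Since the holes are disjoint and sit inside A, by finite additivity
  m(H) = sum_i (b_i - a_i), and m(A \ H) = m(A) - m(H).
Computing the hole measures:
  m(H_1) = -1 - (-2) = 1.
  m(H_2) = 1/2 - (-1/2) = 1.
  m(H_3) = 9/4 - 3/4 = 3/2.
Summed: m(H) = 1 + 1 + 3/2 = 7/2.
So m(A \ H) = 9 - 7/2 = 11/2.

11/2


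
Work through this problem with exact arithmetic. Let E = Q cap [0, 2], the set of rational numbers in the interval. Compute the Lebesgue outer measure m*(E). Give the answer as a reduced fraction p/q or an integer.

The set Q cap [0, 2] is countable (a subset of the countable set Q). Lebesgue outer measure of any countable set is 0: each singleton {q} has m*({q}) = 0, and by countable subadditivity m*(union_k {q_k}) <= sum_k m*({q_k}) = sum_k 0 = 0. The reverse inequality m*(E) >= 0 is automatic. So m*(Q cap [0, 2]) = 0.

0


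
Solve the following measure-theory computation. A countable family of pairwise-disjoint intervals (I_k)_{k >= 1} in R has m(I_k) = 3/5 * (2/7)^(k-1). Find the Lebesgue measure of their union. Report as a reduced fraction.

By countable additivity of the Lebesgue measure on pairwise disjoint measurable sets,
  m(union_{k >= 1} I_k) = sum_{k >= 1} m(I_k) = sum_{k >= 1} a * r^(k-1),
  with a = 3/5 and r = 2/7.
Since 0 < r = 2/7 < 1, the geometric series converges:
  sum_{k >= 1} a * r^(k-1) = a / (1 - r).
  = 3/5 / (1 - 2/7)
  = 3/5 / (5/7)
  = 21/25.

21/25


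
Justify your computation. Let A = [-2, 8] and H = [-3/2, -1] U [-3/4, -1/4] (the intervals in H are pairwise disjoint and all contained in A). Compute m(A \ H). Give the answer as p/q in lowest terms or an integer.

The ambient interval has length m(A) = 8 - (-2) = 10.
Since the holes are disjoint and sit inside A, by finite additivity
  m(H) = sum_i (b_i - a_i), and m(A \ H) = m(A) - m(H).
Computing the hole measures:
  m(H_1) = -1 - (-3/2) = 1/2.
  m(H_2) = -1/4 - (-3/4) = 1/2.
Summed: m(H) = 1/2 + 1/2 = 1.
So m(A \ H) = 10 - 1 = 9.

9


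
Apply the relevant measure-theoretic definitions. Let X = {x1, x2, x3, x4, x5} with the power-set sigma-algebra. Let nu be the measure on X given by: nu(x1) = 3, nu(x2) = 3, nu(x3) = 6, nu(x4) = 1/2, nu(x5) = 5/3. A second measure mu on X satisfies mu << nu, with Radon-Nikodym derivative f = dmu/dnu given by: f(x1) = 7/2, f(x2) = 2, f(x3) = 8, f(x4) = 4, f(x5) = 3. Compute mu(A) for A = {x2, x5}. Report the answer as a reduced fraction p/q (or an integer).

By the defining property of the Radon-Nikodym derivative, for every measurable set A,
  mu(A) = integral_A f dnu.
Since nu is a discrete measure concentrated on the atoms of X, the integral over A reduces to the sum
  mu(A) = sum_{x in A} f(x) * nu({x}).
Computing each term:
  x2: f(x2) * nu(x2) = 2 * 3 = 6.
  x5: f(x5) * nu(x5) = 3 * 5/3 = 5.
Summing: mu(A) = 6 + 5 = 11.

11


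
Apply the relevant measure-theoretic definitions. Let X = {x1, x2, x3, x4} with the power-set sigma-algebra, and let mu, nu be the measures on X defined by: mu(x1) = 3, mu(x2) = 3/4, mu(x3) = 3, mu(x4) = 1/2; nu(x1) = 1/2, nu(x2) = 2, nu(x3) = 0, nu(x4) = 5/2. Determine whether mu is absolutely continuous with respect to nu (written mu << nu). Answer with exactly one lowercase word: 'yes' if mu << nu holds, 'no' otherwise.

mu << nu means: every nu-null measurable set is also mu-null; equivalently, for every atom x, if nu({x}) = 0 then mu({x}) = 0.
Checking each atom:
  x1: nu = 1/2 > 0 -> no constraint.
  x2: nu = 2 > 0 -> no constraint.
  x3: nu = 0, mu = 3 > 0 -> violates mu << nu.
  x4: nu = 5/2 > 0 -> no constraint.
The atom(s) x3 violate the condition (nu = 0 but mu > 0). Therefore mu is NOT absolutely continuous w.r.t. nu.

no


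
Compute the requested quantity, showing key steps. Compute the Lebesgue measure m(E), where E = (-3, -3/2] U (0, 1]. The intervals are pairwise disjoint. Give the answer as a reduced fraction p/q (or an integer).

For pairwise disjoint intervals, m(union_i I_i) = sum_i m(I_i),
and m is invariant under swapping open/closed endpoints (single points have measure 0).
So m(E) = sum_i (b_i - a_i).
  I_1 has length -3/2 - (-3) = 3/2.
  I_2 has length 1 - 0 = 1.
Summing:
  m(E) = 3/2 + 1 = 5/2.

5/2


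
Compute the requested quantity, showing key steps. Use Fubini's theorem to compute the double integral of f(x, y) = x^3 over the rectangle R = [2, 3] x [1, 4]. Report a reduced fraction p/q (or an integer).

f(x, y) is a tensor product of a function of x and a function of y, and both factors are bounded continuous (hence Lebesgue integrable) on the rectangle, so Fubini's theorem applies:
  integral_R f d(m x m) = (integral_a1^b1 x^3 dx) * (integral_a2^b2 1 dy).
Inner integral in x: integral_{2}^{3} x^3 dx = (3^4 - 2^4)/4
  = 65/4.
Inner integral in y: integral_{1}^{4} 1 dy = (4^1 - 1^1)/1
  = 3.
Product: (65/4) * (3) = 195/4.

195/4


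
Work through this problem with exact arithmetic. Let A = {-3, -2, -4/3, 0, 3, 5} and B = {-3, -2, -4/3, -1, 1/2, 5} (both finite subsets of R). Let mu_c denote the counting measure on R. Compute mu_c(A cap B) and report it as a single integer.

Counting measure on a finite set equals cardinality. mu_c(A cap B) = |A cap B| (elements appearing in both).
Enumerating the elements of A that also lie in B gives 4 element(s).
So mu_c(A cap B) = 4.

4


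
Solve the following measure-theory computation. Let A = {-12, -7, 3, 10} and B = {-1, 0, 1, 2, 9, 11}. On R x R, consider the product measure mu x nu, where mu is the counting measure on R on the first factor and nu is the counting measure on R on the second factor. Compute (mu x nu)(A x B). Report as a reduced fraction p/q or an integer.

For a measurable rectangle A x B, the product measure satisfies
  (mu x nu)(A x B) = mu(A) * nu(B).
  mu(A) = 4.
  nu(B) = 6.
  (mu x nu)(A x B) = 4 * 6 = 24.

24


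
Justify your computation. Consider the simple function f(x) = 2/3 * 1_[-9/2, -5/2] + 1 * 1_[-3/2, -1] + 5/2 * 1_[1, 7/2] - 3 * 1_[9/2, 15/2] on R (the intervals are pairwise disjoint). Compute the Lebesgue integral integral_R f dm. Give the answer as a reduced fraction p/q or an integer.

For a simple function f = sum_i c_i * 1_{A_i} with disjoint A_i,
  integral f dm = sum_i c_i * m(A_i).
Lengths of the A_i:
  m(A_1) = -5/2 - (-9/2) = 2.
  m(A_2) = -1 - (-3/2) = 1/2.
  m(A_3) = 7/2 - 1 = 5/2.
  m(A_4) = 15/2 - 9/2 = 3.
Contributions c_i * m(A_i):
  (2/3) * (2) = 4/3.
  (1) * (1/2) = 1/2.
  (5/2) * (5/2) = 25/4.
  (-3) * (3) = -9.
Total: 4/3 + 1/2 + 25/4 - 9 = -11/12.

-11/12


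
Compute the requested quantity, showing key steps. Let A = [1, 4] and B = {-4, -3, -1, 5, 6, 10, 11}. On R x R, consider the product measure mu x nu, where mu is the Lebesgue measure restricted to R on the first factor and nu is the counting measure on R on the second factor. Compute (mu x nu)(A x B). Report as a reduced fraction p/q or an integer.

For a measurable rectangle A x B, the product measure satisfies
  (mu x nu)(A x B) = mu(A) * nu(B).
  mu(A) = 3.
  nu(B) = 7.
  (mu x nu)(A x B) = 3 * 7 = 21.

21


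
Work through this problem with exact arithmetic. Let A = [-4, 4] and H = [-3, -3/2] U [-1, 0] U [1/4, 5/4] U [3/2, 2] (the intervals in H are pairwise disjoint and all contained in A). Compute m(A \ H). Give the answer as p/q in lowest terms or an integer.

The ambient interval has length m(A) = 4 - (-4) = 8.
Since the holes are disjoint and sit inside A, by finite additivity
  m(H) = sum_i (b_i - a_i), and m(A \ H) = m(A) - m(H).
Computing the hole measures:
  m(H_1) = -3/2 - (-3) = 3/2.
  m(H_2) = 0 - (-1) = 1.
  m(H_3) = 5/4 - 1/4 = 1.
  m(H_4) = 2 - 3/2 = 1/2.
Summed: m(H) = 3/2 + 1 + 1 + 1/2 = 4.
So m(A \ H) = 8 - 4 = 4.

4


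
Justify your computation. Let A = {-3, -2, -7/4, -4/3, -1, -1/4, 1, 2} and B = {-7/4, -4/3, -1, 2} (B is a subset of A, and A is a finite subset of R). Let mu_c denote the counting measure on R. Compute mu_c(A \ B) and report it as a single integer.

Counting measure assigns mu_c(E) = |E| (number of elements) when E is finite. For B subset A, A \ B is the set of elements of A not in B, so |A \ B| = |A| - |B|.
|A| = 8, |B| = 4, so mu_c(A \ B) = 8 - 4 = 4.

4


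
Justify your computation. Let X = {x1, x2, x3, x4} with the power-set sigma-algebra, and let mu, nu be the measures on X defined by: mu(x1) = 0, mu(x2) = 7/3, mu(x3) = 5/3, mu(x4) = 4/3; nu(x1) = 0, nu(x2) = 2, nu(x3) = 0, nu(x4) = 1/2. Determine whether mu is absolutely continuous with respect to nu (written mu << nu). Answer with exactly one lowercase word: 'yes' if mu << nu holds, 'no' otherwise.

mu << nu means: every nu-null measurable set is also mu-null; equivalently, for every atom x, if nu({x}) = 0 then mu({x}) = 0.
Checking each atom:
  x1: nu = 0, mu = 0 -> consistent with mu << nu.
  x2: nu = 2 > 0 -> no constraint.
  x3: nu = 0, mu = 5/3 > 0 -> violates mu << nu.
  x4: nu = 1/2 > 0 -> no constraint.
The atom(s) x3 violate the condition (nu = 0 but mu > 0). Therefore mu is NOT absolutely continuous w.r.t. nu.

no


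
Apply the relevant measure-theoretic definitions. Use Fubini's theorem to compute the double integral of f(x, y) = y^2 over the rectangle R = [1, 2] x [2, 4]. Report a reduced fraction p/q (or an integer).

f(x, y) is a tensor product of a function of x and a function of y, and both factors are bounded continuous (hence Lebesgue integrable) on the rectangle, so Fubini's theorem applies:
  integral_R f d(m x m) = (integral_a1^b1 1 dx) * (integral_a2^b2 y^2 dy).
Inner integral in x: integral_{1}^{2} 1 dx = (2^1 - 1^1)/1
  = 1.
Inner integral in y: integral_{2}^{4} y^2 dy = (4^3 - 2^3)/3
  = 56/3.
Product: (1) * (56/3) = 56/3.

56/3


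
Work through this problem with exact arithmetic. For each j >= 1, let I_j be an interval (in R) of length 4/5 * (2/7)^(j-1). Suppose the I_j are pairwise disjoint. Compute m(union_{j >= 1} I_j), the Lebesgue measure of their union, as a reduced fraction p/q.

By countable additivity of the Lebesgue measure on pairwise disjoint measurable sets,
  m(union_{j >= 1} I_j) = sum_{j >= 1} m(I_j) = sum_{j >= 1} a * r^(j-1),
  with a = 4/5 and r = 2/7.
Since 0 < r = 2/7 < 1, the geometric series converges:
  sum_{j >= 1} a * r^(j-1) = a / (1 - r).
  = 4/5 / (1 - 2/7)
  = 4/5 / (5/7)
  = 28/25.

28/25


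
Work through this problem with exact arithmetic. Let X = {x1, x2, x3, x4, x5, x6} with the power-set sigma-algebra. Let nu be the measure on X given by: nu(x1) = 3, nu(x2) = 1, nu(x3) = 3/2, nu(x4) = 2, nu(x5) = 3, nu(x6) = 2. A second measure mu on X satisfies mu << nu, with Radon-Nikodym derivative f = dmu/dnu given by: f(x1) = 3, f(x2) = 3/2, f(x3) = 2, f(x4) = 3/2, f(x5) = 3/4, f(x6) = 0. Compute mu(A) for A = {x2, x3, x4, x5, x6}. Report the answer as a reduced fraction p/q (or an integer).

By the defining property of the Radon-Nikodym derivative, for every measurable set A,
  mu(A) = integral_A f dnu.
Since nu is a discrete measure concentrated on the atoms of X, the integral over A reduces to the sum
  mu(A) = sum_{x in A} f(x) * nu({x}).
Computing each term:
  x2: f(x2) * nu(x2) = 3/2 * 1 = 3/2.
  x3: f(x3) * nu(x3) = 2 * 3/2 = 3.
  x4: f(x4) * nu(x4) = 3/2 * 2 = 3.
  x5: f(x5) * nu(x5) = 3/4 * 3 = 9/4.
  x6: f(x6) * nu(x6) = 0 * 2 = 0.
Summing: mu(A) = 3/2 + 3 + 3 + 9/4 + 0 = 39/4.

39/4


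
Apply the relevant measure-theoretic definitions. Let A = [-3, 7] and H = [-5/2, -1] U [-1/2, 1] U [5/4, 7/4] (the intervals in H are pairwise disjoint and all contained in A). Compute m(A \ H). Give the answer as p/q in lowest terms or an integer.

The ambient interval has length m(A) = 7 - (-3) = 10.
Since the holes are disjoint and sit inside A, by finite additivity
  m(H) = sum_i (b_i - a_i), and m(A \ H) = m(A) - m(H).
Computing the hole measures:
  m(H_1) = -1 - (-5/2) = 3/2.
  m(H_2) = 1 - (-1/2) = 3/2.
  m(H_3) = 7/4 - 5/4 = 1/2.
Summed: m(H) = 3/2 + 3/2 + 1/2 = 7/2.
So m(A \ H) = 10 - 7/2 = 13/2.

13/2


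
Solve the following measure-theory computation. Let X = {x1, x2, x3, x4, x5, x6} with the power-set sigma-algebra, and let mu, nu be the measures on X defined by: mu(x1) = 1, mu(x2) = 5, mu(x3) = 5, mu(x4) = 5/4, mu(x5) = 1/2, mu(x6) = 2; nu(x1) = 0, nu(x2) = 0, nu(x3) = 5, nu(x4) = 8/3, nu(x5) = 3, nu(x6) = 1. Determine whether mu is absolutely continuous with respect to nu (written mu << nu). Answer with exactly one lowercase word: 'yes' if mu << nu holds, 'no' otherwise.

mu << nu means: every nu-null measurable set is also mu-null; equivalently, for every atom x, if nu({x}) = 0 then mu({x}) = 0.
Checking each atom:
  x1: nu = 0, mu = 1 > 0 -> violates mu << nu.
  x2: nu = 0, mu = 5 > 0 -> violates mu << nu.
  x3: nu = 5 > 0 -> no constraint.
  x4: nu = 8/3 > 0 -> no constraint.
  x5: nu = 3 > 0 -> no constraint.
  x6: nu = 1 > 0 -> no constraint.
The atom(s) x1, x2 violate the condition (nu = 0 but mu > 0). Therefore mu is NOT absolutely continuous w.r.t. nu.

no


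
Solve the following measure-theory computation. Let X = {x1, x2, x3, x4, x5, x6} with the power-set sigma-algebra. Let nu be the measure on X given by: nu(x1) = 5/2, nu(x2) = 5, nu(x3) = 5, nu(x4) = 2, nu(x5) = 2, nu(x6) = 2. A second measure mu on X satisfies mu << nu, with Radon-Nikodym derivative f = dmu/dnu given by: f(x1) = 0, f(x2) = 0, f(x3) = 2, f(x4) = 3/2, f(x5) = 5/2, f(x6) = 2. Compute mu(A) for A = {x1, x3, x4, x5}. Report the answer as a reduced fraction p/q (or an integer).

By the defining property of the Radon-Nikodym derivative, for every measurable set A,
  mu(A) = integral_A f dnu.
Since nu is a discrete measure concentrated on the atoms of X, the integral over A reduces to the sum
  mu(A) = sum_{x in A} f(x) * nu({x}).
Computing each term:
  x1: f(x1) * nu(x1) = 0 * 5/2 = 0.
  x3: f(x3) * nu(x3) = 2 * 5 = 10.
  x4: f(x4) * nu(x4) = 3/2 * 2 = 3.
  x5: f(x5) * nu(x5) = 5/2 * 2 = 5.
Summing: mu(A) = 0 + 10 + 3 + 5 = 18.

18


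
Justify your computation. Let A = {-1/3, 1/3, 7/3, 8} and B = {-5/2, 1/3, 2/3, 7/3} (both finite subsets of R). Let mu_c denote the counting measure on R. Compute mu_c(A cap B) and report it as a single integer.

Counting measure on a finite set equals cardinality. mu_c(A cap B) = |A cap B| (elements appearing in both).
Enumerating the elements of A that also lie in B gives 2 element(s).
So mu_c(A cap B) = 2.

2


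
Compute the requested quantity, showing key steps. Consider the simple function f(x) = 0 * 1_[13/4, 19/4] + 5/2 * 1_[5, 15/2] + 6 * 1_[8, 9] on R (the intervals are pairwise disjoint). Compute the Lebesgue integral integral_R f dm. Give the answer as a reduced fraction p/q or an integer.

For a simple function f = sum_i c_i * 1_{A_i} with disjoint A_i,
  integral f dm = sum_i c_i * m(A_i).
Lengths of the A_i:
  m(A_1) = 19/4 - 13/4 = 3/2.
  m(A_2) = 15/2 - 5 = 5/2.
  m(A_3) = 9 - 8 = 1.
Contributions c_i * m(A_i):
  (0) * (3/2) = 0.
  (5/2) * (5/2) = 25/4.
  (6) * (1) = 6.
Total: 0 + 25/4 + 6 = 49/4.

49/4


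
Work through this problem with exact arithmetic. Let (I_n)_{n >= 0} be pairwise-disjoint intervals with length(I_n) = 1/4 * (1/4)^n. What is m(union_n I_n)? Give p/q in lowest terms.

By countable additivity of the Lebesgue measure on pairwise disjoint measurable sets,
  m(union_{n >= 0} I_n) = sum_{n >= 0} m(I_n) = sum_{n >= 0} a * r^n,
  with a = 1/4 and r = 1/4.
Since 0 < r = 1/4 < 1, the geometric series converges:
  sum_{n >= 0} a * r^n = a / (1 - r).
  = 1/4 / (1 - 1/4)
  = 1/4 / (3/4)
  = 1/3.

1/3


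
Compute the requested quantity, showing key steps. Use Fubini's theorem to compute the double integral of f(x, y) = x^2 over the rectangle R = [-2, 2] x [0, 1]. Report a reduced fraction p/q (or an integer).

f(x, y) is a tensor product of a function of x and a function of y, and both factors are bounded continuous (hence Lebesgue integrable) on the rectangle, so Fubini's theorem applies:
  integral_R f d(m x m) = (integral_a1^b1 x^2 dx) * (integral_a2^b2 1 dy).
Inner integral in x: integral_{-2}^{2} x^2 dx = (2^3 - (-2)^3)/3
  = 16/3.
Inner integral in y: integral_{0}^{1} 1 dy = (1^1 - 0^1)/1
  = 1.
Product: (16/3) * (1) = 16/3.

16/3


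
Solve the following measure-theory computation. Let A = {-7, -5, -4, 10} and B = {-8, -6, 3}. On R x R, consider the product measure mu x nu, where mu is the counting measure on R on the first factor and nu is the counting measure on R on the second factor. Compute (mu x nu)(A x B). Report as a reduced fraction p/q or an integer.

For a measurable rectangle A x B, the product measure satisfies
  (mu x nu)(A x B) = mu(A) * nu(B).
  mu(A) = 4.
  nu(B) = 3.
  (mu x nu)(A x B) = 4 * 3 = 12.

12


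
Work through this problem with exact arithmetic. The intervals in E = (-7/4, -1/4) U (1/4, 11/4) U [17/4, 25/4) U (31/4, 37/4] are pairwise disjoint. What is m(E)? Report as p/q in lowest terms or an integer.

For pairwise disjoint intervals, m(union_i I_i) = sum_i m(I_i),
and m is invariant under swapping open/closed endpoints (single points have measure 0).
So m(E) = sum_i (b_i - a_i).
  I_1 has length -1/4 - (-7/4) = 3/2.
  I_2 has length 11/4 - 1/4 = 5/2.
  I_3 has length 25/4 - 17/4 = 2.
  I_4 has length 37/4 - 31/4 = 3/2.
Summing:
  m(E) = 3/2 + 5/2 + 2 + 3/2 = 15/2.

15/2


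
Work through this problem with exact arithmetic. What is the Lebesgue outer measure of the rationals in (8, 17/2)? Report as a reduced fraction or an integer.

Q cap (8, 17/2) is countable; list its elements as q_1, q_2, ... . Fix eps > 0 and cover the k-th point by an interval of length eps * 2^(-k). The cover has total length eps * sum_{k>=1} 2^(-k) = eps, so by definition of outer measure m*(Q cap (8, 17/2)) <= eps. Since eps was arbitrary and m* >= 0, the outer measure is 0.

0


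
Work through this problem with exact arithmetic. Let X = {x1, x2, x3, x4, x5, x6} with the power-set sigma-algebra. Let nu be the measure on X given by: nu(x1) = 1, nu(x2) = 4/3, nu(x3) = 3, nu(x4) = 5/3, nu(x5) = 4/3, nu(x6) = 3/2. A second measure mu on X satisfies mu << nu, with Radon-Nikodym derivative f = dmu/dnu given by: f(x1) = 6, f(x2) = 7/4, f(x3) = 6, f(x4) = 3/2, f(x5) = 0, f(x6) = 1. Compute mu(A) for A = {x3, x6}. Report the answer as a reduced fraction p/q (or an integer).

By the defining property of the Radon-Nikodym derivative, for every measurable set A,
  mu(A) = integral_A f dnu.
Since nu is a discrete measure concentrated on the atoms of X, the integral over A reduces to the sum
  mu(A) = sum_{x in A} f(x) * nu({x}).
Computing each term:
  x3: f(x3) * nu(x3) = 6 * 3 = 18.
  x6: f(x6) * nu(x6) = 1 * 3/2 = 3/2.
Summing: mu(A) = 18 + 3/2 = 39/2.

39/2


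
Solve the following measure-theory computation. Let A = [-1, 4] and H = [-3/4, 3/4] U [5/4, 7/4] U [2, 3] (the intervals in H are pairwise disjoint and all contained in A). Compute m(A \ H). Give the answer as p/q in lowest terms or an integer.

The ambient interval has length m(A) = 4 - (-1) = 5.
Since the holes are disjoint and sit inside A, by finite additivity
  m(H) = sum_i (b_i - a_i), and m(A \ H) = m(A) - m(H).
Computing the hole measures:
  m(H_1) = 3/4 - (-3/4) = 3/2.
  m(H_2) = 7/4 - 5/4 = 1/2.
  m(H_3) = 3 - 2 = 1.
Summed: m(H) = 3/2 + 1/2 + 1 = 3.
So m(A \ H) = 5 - 3 = 2.

2


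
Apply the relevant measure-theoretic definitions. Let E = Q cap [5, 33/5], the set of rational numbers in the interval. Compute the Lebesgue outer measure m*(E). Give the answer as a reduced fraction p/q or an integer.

The set Q cap [5, 33/5] is countable (a subset of the countable set Q). Lebesgue outer measure of any countable set is 0: each singleton {q} has m*({q}) = 0, and by countable subadditivity m*(union_k {q_k}) <= sum_k m*({q_k}) = sum_k 0 = 0. The reverse inequality m*(E) >= 0 is automatic. So m*(Q cap [5, 33/5]) = 0.

0


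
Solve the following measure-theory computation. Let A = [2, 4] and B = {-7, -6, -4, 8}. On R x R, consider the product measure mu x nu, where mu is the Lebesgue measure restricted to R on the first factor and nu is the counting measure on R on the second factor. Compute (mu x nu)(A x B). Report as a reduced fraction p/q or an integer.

For a measurable rectangle A x B, the product measure satisfies
  (mu x nu)(A x B) = mu(A) * nu(B).
  mu(A) = 2.
  nu(B) = 4.
  (mu x nu)(A x B) = 2 * 4 = 8.

8


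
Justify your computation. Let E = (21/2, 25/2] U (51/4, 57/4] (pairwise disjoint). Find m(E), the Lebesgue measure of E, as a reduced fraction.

For pairwise disjoint intervals, m(union_i I_i) = sum_i m(I_i),
and m is invariant under swapping open/closed endpoints (single points have measure 0).
So m(E) = sum_i (b_i - a_i).
  I_1 has length 25/2 - 21/2 = 2.
  I_2 has length 57/4 - 51/4 = 3/2.
Summing:
  m(E) = 2 + 3/2 = 7/2.

7/2


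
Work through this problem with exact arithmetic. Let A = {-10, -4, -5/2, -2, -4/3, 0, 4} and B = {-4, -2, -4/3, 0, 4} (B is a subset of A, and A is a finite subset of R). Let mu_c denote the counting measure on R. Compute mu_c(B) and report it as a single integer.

Counting measure assigns mu_c(E) = |E| (number of elements) when E is finite.
B has 5 element(s), so mu_c(B) = 5.

5


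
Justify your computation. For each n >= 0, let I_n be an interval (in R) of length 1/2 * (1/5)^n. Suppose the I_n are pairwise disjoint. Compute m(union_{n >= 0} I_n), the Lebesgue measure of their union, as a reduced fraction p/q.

By countable additivity of the Lebesgue measure on pairwise disjoint measurable sets,
  m(union_{n >= 0} I_n) = sum_{n >= 0} m(I_n) = sum_{n >= 0} a * r^n,
  with a = 1/2 and r = 1/5.
Since 0 < r = 1/5 < 1, the geometric series converges:
  sum_{n >= 0} a * r^n = a / (1 - r).
  = 1/2 / (1 - 1/5)
  = 1/2 / (4/5)
  = 5/8.

5/8


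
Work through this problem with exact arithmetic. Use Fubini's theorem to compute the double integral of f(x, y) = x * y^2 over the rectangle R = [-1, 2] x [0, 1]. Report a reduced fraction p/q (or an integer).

f(x, y) is a tensor product of a function of x and a function of y, and both factors are bounded continuous (hence Lebesgue integrable) on the rectangle, so Fubini's theorem applies:
  integral_R f d(m x m) = (integral_a1^b1 x dx) * (integral_a2^b2 y^2 dy).
Inner integral in x: integral_{-1}^{2} x dx = (2^2 - (-1)^2)/2
  = 3/2.
Inner integral in y: integral_{0}^{1} y^2 dy = (1^3 - 0^3)/3
  = 1/3.
Product: (3/2) * (1/3) = 1/2.

1/2
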